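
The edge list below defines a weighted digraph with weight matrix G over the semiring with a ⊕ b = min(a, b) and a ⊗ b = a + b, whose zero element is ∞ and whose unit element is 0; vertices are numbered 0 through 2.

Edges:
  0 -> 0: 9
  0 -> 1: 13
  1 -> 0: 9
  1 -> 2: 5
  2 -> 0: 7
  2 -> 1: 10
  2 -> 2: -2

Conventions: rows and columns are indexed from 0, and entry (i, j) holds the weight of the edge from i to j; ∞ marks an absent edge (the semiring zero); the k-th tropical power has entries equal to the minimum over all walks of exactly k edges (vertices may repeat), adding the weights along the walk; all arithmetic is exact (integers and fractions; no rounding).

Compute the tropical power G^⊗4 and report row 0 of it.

G^⊗2:
  [18, 22, 18]
  [12, 15, 3]
  [5, 8, -4]
G^⊗3:
  [25, 28, 16]
  [10, 13, 1]
  [3, 6, -6]
G^⊗4:
  [23, 26, 14]
  [8, 11, -1]
  [1, 4, -8]
Answer: row 0 of G^⊗4 = [23, 26, 14]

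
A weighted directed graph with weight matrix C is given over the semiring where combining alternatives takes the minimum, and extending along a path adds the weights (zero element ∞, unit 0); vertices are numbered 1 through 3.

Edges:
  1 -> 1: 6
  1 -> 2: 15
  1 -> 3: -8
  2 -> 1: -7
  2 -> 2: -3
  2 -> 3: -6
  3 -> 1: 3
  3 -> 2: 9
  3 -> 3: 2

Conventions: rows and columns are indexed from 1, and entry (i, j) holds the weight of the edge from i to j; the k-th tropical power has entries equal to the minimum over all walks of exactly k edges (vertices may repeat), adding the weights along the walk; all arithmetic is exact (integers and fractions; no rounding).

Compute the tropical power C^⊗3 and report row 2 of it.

C^⊗2:
  [-5, 1, -6]
  [-10, -6, -15]
  [2, 6, -5]
C^⊗3:
  [-6, -2, -13]
  [-13, -9, -18]
  [-2, 3, -6]
Answer: row 2 of C^⊗3 = [-13, -9, -18]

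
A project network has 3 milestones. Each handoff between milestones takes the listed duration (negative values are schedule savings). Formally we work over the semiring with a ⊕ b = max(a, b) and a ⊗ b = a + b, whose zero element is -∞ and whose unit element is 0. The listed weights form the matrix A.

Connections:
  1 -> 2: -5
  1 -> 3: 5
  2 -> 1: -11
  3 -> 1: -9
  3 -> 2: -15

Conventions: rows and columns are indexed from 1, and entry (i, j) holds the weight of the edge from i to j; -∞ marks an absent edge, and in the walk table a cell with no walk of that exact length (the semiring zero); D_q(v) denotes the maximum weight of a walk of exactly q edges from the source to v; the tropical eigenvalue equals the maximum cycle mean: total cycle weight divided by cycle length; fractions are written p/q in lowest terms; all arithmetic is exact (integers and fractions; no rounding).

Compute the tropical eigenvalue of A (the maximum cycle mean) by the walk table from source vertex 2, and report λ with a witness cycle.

q=0: [-∞, 0, -∞]
q=1: [-11, -∞, -∞]
q=2: [-∞, -16, -6]
q=3: [-15, -21, -∞]
Optimal cycle mean attained by: cycle 1->3->1, total 5 + (-9), length 2.
Answer: λ = -2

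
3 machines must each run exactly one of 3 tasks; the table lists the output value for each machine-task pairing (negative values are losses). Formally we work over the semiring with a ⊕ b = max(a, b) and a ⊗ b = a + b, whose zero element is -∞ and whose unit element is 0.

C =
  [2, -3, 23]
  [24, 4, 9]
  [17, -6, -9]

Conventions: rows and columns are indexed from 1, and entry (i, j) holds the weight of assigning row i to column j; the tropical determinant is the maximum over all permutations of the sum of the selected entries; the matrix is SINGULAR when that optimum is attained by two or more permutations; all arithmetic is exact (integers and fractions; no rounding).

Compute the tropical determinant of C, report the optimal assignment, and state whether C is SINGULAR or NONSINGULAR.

σ = (1, 2, 3): 2 + 4 + (-9) = -3
σ = (1, 3, 2): 2 + 9 + (-6) = 5
σ = (2, 1, 3): (-3) + 24 + (-9) = 12
σ = (2, 3, 1): (-3) + 9 + 17 = 23
σ = (3, 1, 2): 23 + 24 + (-6) = 41
σ = (3, 2, 1): 23 + 4 + 17 = 44
Optimal value attained by: σ = (3, 2, 1).
Answer: det⊕(C) = 44; verdict: NONSINGULAR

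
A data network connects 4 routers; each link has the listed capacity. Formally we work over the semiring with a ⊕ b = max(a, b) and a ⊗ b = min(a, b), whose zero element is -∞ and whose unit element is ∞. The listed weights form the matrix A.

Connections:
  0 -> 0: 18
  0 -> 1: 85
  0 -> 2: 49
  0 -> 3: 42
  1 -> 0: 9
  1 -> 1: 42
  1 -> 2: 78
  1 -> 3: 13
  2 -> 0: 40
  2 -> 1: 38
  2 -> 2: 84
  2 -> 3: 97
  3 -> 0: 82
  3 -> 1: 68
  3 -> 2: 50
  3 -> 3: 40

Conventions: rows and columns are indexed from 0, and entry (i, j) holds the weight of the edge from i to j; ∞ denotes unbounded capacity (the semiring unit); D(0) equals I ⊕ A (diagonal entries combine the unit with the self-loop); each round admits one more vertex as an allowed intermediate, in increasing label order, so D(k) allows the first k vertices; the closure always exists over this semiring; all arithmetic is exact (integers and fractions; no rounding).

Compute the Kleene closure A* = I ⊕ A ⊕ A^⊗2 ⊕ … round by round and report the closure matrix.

D(0):
  [∞, 85, 49, 42]
  [9, ∞, 78, 13]
  [40, 38, ∞, 97]
  [82, 68, 50, ∞]
D(1):
  [∞, 85, 49, 42]
  [9, ∞, 78, 13]
  [40, 40, ∞, 97]
  [82, 82, 50, ∞]
D(2):
  [∞, 85, 78, 42]
  [9, ∞, 78, 13]
  [40, 40, ∞, 97]
  [82, 82, 78, ∞]
D(3):
  [∞, 85, 78, 78]
  [40, ∞, 78, 78]
  [40, 40, ∞, 97]
  [82, 82, 78, ∞]
D(4):
  [∞, 85, 78, 78]
  [78, ∞, 78, 78]
  [82, 82, ∞, 97]
  [82, 82, 78, ∞]
Answer: A* = [[∞, 85, 78, 78], [78, ∞, 78, 78], [82, 82, ∞, 97], [82, 82, 78, ∞]]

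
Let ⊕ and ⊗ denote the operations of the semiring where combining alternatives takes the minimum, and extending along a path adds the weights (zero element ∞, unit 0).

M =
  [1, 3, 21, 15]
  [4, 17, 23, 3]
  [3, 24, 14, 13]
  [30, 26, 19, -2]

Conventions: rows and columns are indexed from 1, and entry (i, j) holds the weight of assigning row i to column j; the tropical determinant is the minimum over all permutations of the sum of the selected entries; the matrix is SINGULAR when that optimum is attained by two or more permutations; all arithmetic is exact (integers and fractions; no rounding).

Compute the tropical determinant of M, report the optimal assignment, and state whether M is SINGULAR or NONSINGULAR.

σ = (1, 2, 3, 4): 1 + 17 + 14 + (-2) = 30
σ = (1, 2, 4, 3): 1 + 17 + 13 + 19 = 50
σ = (1, 3, 2, 4): 1 + 23 + 24 + (-2) = 46
σ = (1, 3, 4, 2): 1 + 23 + 13 + 26 = 63
σ = (1, 4, 2, 3): 1 + 3 + 24 + 19 = 47
σ = (1, 4, 3, 2): 1 + 3 + 14 + 26 = 44
σ = (2, 1, 3, 4): 3 + 4 + 14 + (-2) = 19
σ = (2, 1, 4, 3): 3 + 4 + 13 + 19 = 39
σ = (2, 3, 1, 4): 3 + 23 + 3 + (-2) = 27
σ = (2, 3, 4, 1): 3 + 23 + 13 + 30 = 69
σ = (2, 4, 1, 3): 3 + 3 + 3 + 19 = 28
σ = (2, 4, 3, 1): 3 + 3 + 14 + 30 = 50
σ = (3, 1, 2, 4): 21 + 4 + 24 + (-2) = 47
σ = (3, 1, 4, 2): 21 + 4 + 13 + 26 = 64
σ = (3, 2, 1, 4): 21 + 17 + 3 + (-2) = 39
σ = (3, 2, 4, 1): 21 + 17 + 13 + 30 = 81
σ = (3, 4, 1, 2): 21 + 3 + 3 + 26 = 53
σ = (3, 4, 2, 1): 21 + 3 + 24 + 30 = 78
σ = (4, 1, 2, 3): 15 + 4 + 24 + 19 = 62
σ = (4, 1, 3, 2): 15 + 4 + 14 + 26 = 59
σ = (4, 2, 1, 3): 15 + 17 + 3 + 19 = 54
σ = (4, 2, 3, 1): 15 + 17 + 14 + 30 = 76
σ = (4, 3, 1, 2): 15 + 23 + 3 + 26 = 67
σ = (4, 3, 2, 1): 15 + 23 + 24 + 30 = 92
Optimal value attained by: σ = (2, 1, 3, 4).
Answer: det⊕(M) = 19; verdict: NONSINGULAR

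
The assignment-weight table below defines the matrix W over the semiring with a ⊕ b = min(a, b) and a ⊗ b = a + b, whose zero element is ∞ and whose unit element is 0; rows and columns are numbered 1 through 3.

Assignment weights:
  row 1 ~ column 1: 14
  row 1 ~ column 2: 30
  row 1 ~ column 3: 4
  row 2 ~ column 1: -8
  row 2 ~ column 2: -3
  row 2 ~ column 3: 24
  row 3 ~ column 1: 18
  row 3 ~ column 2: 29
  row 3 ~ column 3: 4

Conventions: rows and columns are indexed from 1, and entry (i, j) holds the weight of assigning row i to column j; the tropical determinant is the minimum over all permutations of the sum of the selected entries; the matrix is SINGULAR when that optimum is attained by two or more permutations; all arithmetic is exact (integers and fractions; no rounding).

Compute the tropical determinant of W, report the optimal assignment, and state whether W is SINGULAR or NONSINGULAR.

σ = (1, 2, 3): 14 + (-3) + 4 = 15
σ = (1, 3, 2): 14 + 24 + 29 = 67
σ = (2, 1, 3): 30 + (-8) + 4 = 26
σ = (2, 3, 1): 30 + 24 + 18 = 72
σ = (3, 1, 2): 4 + (-8) + 29 = 25
σ = (3, 2, 1): 4 + (-3) + 18 = 19
Optimal value attained by: σ = (1, 2, 3).
Answer: det⊕(W) = 15; verdict: NONSINGULAR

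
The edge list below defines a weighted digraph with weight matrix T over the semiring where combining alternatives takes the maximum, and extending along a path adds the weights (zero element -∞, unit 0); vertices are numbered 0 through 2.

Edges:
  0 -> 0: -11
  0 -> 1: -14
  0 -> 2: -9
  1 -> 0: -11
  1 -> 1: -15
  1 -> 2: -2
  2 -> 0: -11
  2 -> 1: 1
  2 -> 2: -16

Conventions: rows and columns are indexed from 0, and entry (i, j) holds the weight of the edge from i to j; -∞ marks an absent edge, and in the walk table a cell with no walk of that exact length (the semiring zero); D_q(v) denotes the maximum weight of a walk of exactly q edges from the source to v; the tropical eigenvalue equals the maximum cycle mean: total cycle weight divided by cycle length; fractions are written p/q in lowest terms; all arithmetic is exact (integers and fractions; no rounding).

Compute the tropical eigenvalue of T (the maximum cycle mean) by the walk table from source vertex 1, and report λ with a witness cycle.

q=0: [-∞, 0, -∞]
q=1: [-11, -15, -2]
q=2: [-13, -1, -17]
q=3: [-12, -16, -3]
Optimal cycle mean attained by: cycle 1->2->1, total (-2) + 1, length 2.
Answer: λ = -1/2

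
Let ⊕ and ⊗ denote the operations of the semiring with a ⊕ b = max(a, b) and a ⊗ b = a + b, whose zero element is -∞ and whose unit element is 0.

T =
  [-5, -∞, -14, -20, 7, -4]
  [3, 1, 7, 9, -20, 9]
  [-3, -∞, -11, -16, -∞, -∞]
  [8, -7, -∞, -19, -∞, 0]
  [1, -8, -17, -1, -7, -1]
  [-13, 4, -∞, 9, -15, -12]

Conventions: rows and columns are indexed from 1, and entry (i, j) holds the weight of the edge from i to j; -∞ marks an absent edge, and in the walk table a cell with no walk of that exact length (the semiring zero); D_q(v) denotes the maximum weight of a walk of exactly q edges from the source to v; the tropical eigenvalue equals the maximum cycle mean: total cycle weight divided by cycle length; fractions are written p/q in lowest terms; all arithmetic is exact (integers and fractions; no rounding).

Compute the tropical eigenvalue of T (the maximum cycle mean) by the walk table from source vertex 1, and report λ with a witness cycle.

q=0: [0, -∞, -∞, -∞, -∞, -∞]
q=1: [-5, -∞, -14, -20, 7, -4]
q=2: [8, 0, -10, 6, 2, 6]
q=3: [14, 10, 7, 15, 15, 9]
q=4: [23, 13, 17, 19, 21, 19]
q=5: [27, 23, 20, 28, 30, 22]
q=6: [36, 26, 30, 32, 34, 32]
Optimal cycle mean attained by: cycle 2->6->2, total 9 + 4, length 2.
Answer: λ = 13/2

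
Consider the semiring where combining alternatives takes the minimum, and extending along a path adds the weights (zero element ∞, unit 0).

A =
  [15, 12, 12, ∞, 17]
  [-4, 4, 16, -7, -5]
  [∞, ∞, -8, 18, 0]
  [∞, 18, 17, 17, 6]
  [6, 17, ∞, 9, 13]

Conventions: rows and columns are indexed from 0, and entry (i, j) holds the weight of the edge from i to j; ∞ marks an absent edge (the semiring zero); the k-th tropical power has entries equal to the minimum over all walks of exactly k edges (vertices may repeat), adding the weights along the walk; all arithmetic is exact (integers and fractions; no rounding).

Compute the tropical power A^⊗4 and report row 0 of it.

A^⊗2:
  [8, 16, 4, 5, 7]
  [0, 8, 8, -3, -1]
  [6, 17, -16, 9, -8]
  [12, 22, 9, 11, 13]
  [13, 18, 18, 10, 12]
A^⊗3:
  [12, 20, -4, 9, 4]
  [4, 12, 0, 1, 3]
  [-2, 9, -24, 1, -16]
  [18, 24, 1, 15, 9]
  [14, 22, 10, 11, 13]
A^⊗4:
  [10, 21, -12, 13, -4]
  [8, 16, -8, 5, 0]
  [-10, 1, -32, -7, -24]
  [15, 26, -7, 17, 1]
  [18, 26, 2, 15, 10]
Answer: row 0 of A^⊗4 = [10, 21, -12, 13, -4]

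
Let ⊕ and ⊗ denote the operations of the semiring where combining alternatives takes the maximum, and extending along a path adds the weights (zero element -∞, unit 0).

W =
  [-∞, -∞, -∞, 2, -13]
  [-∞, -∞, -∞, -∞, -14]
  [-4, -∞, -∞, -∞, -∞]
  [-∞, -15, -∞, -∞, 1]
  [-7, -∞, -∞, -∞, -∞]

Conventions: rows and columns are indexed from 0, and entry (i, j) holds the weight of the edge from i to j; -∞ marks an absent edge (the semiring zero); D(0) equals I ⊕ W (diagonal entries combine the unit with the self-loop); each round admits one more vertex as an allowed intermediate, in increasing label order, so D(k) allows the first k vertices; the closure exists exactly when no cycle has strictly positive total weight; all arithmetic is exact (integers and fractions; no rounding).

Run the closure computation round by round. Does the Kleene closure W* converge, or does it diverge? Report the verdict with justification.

D(0):
  [0, -∞, -∞, 2, -13]
  [-∞, 0, -∞, -∞, -14]
  [-4, -∞, 0, -∞, -∞]
  [-∞, -15, -∞, 0, 1]
  [-7, -∞, -∞, -∞, 0]
D(1):
  [0, -∞, -∞, 2, -13]
  [-∞, 0, -∞, -∞, -14]
  [-4, -∞, 0, -2, -17]
  [-∞, -15, -∞, 0, 1]
  [-7, -∞, -∞, -5, 0]
D(2):
  [0, -∞, -∞, 2, -13]
  [-∞, 0, -∞, -∞, -14]
  [-4, -∞, 0, -2, -17]
  [-∞, -15, -∞, 0, 1]
  [-7, -∞, -∞, -5, 0]
D(3):
  [0, -∞, -∞, 2, -13]
  [-∞, 0, -∞, -∞, -14]
  [-4, -∞, 0, -2, -17]
  [-∞, -15, -∞, 0, 1]
  [-7, -∞, -∞, -5, 0]
D(4):
  [0, -13, -∞, 2, 3]
  [-∞, 0, -∞, -∞, -14]
  [-4, -17, 0, -2, -1]
  [-∞, -15, -∞, 0, 1]
  [-7, -20, -∞, -5, 0]
D(5):
  [0, -13, -∞, 2, 3]
  [-21, 0, -∞, -19, -14]
  [-4, -17, 0, -2, -1]
  [-6, -15, -∞, 0, 1]
  [-7, -20, -∞, -5, 0]
Key observation: every diagonal entry stays at the unit through all rounds, so no improving cycle exists.
Answer: CONVERGES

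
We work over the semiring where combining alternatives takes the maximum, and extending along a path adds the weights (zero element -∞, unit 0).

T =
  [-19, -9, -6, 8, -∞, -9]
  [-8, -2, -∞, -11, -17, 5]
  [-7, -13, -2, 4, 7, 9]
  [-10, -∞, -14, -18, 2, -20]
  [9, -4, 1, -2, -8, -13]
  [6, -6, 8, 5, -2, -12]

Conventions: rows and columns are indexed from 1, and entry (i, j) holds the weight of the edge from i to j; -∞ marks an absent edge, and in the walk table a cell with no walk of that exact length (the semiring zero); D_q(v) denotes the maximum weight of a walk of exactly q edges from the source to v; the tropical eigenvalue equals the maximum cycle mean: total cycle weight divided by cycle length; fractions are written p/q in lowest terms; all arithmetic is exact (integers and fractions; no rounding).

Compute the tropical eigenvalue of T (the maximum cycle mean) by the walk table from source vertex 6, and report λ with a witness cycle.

q=0: [-∞, -∞, -∞, -∞, -∞, 0]
q=1: [6, -6, 8, 5, -2, -12]
q=2: [7, -3, 6, 14, 15, 17]
q=3: [24, 11, 25, 22, 16, 15]
q=4: [25, 15, 23, 32, 32, 34]
q=5: [41, 28, 42, 39, 34, 32]
q=6: [43, 32, 40, 49, 49, 51]
Optimal cycle mean attained by: cycle 3->6->3, total 9 + 8, length 2.
Answer: λ = 17/2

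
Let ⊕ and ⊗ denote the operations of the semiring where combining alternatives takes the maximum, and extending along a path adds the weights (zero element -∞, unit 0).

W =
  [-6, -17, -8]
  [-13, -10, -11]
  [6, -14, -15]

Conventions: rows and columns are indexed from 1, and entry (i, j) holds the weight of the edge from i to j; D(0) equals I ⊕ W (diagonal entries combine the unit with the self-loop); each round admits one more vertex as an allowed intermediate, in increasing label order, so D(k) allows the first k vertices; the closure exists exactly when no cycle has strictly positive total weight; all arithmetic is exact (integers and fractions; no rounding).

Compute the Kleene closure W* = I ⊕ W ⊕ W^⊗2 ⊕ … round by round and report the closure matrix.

D(0):
  [0, -17, -8]
  [-13, 0, -11]
  [6, -14, 0]
D(1):
  [0, -17, -8]
  [-13, 0, -11]
  [6, -11, 0]
D(2):
  [0, -17, -8]
  [-13, 0, -11]
  [6, -11, 0]
D(3):
  [0, -17, -8]
  [-5, 0, -11]
  [6, -11, 0]
Answer: W* = [[0, -17, -8], [-5, 0, -11], [6, -11, 0]]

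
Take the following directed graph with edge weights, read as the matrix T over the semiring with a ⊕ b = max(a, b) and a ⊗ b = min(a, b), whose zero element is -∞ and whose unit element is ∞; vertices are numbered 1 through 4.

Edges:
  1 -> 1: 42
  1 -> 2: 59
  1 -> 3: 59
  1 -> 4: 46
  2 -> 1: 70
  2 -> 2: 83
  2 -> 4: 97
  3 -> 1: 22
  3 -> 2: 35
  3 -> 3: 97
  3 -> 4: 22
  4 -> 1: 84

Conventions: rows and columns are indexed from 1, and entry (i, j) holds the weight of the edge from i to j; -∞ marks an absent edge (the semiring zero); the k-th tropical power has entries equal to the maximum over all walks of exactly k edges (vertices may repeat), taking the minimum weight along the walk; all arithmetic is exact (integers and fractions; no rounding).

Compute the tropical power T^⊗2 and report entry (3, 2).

T^⊗2:
  [59, 59, 59, 59]
  [84, 83, 59, 83]
  [35, 35, 97, 35]
  [42, 59, 59, 46]
Key observation: the optimum is the walk 3->2->2, with weight 35 min 83 = 35.
Optimal value attained by: walk 3->2->2.
Answer: (T^⊗2)[3][2] = 35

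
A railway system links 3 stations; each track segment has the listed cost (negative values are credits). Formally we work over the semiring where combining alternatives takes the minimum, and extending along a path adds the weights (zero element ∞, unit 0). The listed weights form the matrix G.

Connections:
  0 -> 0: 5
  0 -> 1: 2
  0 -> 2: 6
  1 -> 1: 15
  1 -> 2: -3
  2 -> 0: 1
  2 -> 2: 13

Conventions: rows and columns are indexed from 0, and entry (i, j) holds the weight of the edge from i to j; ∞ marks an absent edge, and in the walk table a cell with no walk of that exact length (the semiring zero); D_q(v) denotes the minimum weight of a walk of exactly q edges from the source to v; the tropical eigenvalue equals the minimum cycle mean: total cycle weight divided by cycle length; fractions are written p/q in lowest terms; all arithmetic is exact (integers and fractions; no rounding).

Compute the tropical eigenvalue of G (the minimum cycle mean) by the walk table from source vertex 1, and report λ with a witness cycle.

q=0: [∞, 0, ∞]
q=1: [∞, 15, -3]
q=2: [-2, 30, 10]
q=3: [3, 0, 4]
Optimal cycle mean attained by: cycle 0->1->2->0, total 2 + (-3) + 1, length 3.
Answer: λ = 0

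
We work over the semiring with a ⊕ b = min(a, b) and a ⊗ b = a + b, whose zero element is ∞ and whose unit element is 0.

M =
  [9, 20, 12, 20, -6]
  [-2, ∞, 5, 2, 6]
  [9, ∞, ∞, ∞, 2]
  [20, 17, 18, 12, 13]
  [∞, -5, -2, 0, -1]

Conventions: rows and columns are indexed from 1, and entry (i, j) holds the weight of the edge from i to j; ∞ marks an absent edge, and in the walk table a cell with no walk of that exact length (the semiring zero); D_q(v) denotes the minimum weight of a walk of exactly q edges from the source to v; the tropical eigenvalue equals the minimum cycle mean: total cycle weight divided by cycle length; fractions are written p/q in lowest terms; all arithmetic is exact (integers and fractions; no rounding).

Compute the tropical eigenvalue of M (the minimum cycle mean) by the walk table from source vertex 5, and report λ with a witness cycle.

q=0: [∞, ∞, ∞, ∞, 0]
q=1: [∞, -5, -2, 0, -1]
q=2: [-7, -6, -3, -3, -2]
q=3: [-8, -7, -4, -4, -13]
q=4: [-9, -18, -15, -13, -14]
q=5: [-20, -19, -16, -16, -15]
Optimal cycle mean attained by: cycle 1->5->2->1, total (-6) + (-5) + (-2), length 3.
Answer: λ = -13/3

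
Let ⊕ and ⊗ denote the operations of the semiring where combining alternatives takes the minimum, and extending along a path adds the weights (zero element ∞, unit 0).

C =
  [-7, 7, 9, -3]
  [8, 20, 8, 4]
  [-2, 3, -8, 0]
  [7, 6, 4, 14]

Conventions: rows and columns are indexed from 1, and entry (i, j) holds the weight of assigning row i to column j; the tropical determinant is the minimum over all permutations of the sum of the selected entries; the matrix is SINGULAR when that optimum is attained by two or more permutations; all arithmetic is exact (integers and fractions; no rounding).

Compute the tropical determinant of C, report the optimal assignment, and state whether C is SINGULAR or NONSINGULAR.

σ = (1, 2, 3, 4): (-7) + 20 + (-8) + 14 = 19
σ = (1, 2, 4, 3): (-7) + 20 + 0 + 4 = 17
σ = (1, 3, 2, 4): (-7) + 8 + 3 + 14 = 18
σ = (1, 3, 4, 2): (-7) + 8 + 0 + 6 = 7
σ = (1, 4, 2, 3): (-7) + 4 + 3 + 4 = 4
σ = (1, 4, 3, 2): (-7) + 4 + (-8) + 6 = -5
σ = (2, 1, 3, 4): 7 + 8 + (-8) + 14 = 21
σ = (2, 1, 4, 3): 7 + 8 + 0 + 4 = 19
σ = (2, 3, 1, 4): 7 + 8 + (-2) + 14 = 27
σ = (2, 3, 4, 1): 7 + 8 + 0 + 7 = 22
σ = (2, 4, 1, 3): 7 + 4 + (-2) + 4 = 13
σ = (2, 4, 3, 1): 7 + 4 + (-8) + 7 = 10
σ = (3, 1, 2, 4): 9 + 8 + 3 + 14 = 34
σ = (3, 1, 4, 2): 9 + 8 + 0 + 6 = 23
σ = (3, 2, 1, 4): 9 + 20 + (-2) + 14 = 41
σ = (3, 2, 4, 1): 9 + 20 + 0 + 7 = 36
σ = (3, 4, 1, 2): 9 + 4 + (-2) + 6 = 17
σ = (3, 4, 2, 1): 9 + 4 + 3 + 7 = 23
σ = (4, 1, 2, 3): (-3) + 8 + 3 + 4 = 12
σ = (4, 1, 3, 2): (-3) + 8 + (-8) + 6 = 3
σ = (4, 2, 1, 3): (-3) + 20 + (-2) + 4 = 19
σ = (4, 2, 3, 1): (-3) + 20 + (-8) + 7 = 16
σ = (4, 3, 1, 2): (-3) + 8 + (-2) + 6 = 9
σ = (4, 3, 2, 1): (-3) + 8 + 3 + 7 = 15
Optimal value attained by: σ = (1, 4, 3, 2).
Answer: det⊕(C) = -5; verdict: NONSINGULAR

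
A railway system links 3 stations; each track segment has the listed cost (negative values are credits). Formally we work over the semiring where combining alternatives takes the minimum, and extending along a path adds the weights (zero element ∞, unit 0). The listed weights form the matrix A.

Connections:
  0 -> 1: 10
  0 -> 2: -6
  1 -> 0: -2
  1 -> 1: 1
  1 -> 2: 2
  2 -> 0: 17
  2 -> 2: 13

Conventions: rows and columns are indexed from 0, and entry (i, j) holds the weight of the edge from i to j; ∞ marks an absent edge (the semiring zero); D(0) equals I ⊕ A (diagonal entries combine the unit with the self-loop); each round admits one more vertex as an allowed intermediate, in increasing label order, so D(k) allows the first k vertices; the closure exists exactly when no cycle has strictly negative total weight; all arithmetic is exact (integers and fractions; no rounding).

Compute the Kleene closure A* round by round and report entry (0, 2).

D(0):
  [0, 10, -6]
  [-2, 0, 2]
  [17, ∞, 0]
D(1):
  [0, 10, -6]
  [-2, 0, -8]
  [17, 27, 0]
D(2):
  [0, 10, -6]
  [-2, 0, -8]
  [17, 27, 0]
D(3):
  [0, 10, -6]
  [-2, 0, -8]
  [17, 27, 0]
Answer: A*[0][2] = -6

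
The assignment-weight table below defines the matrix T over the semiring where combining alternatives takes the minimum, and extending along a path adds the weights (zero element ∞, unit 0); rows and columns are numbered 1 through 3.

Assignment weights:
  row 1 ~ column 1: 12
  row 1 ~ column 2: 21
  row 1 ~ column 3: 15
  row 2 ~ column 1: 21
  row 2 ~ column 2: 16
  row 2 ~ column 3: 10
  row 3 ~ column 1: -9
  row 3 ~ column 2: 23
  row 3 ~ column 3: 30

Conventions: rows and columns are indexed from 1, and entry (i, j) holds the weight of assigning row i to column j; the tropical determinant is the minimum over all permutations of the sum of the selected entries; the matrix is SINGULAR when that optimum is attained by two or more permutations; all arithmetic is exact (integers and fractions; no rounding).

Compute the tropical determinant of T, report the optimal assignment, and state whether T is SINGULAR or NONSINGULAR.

σ = (1, 2, 3): 12 + 16 + 30 = 58
σ = (1, 3, 2): 12 + 10 + 23 = 45
σ = (2, 1, 3): 21 + 21 + 30 = 72
σ = (2, 3, 1): 21 + 10 + (-9) = 22
σ = (3, 1, 2): 15 + 21 + 23 = 59
σ = (3, 2, 1): 15 + 16 + (-9) = 22
Optimal value attained by: σ = (2, 3, 1).
Answer: det⊕(T) = 22; verdict: SINGULAR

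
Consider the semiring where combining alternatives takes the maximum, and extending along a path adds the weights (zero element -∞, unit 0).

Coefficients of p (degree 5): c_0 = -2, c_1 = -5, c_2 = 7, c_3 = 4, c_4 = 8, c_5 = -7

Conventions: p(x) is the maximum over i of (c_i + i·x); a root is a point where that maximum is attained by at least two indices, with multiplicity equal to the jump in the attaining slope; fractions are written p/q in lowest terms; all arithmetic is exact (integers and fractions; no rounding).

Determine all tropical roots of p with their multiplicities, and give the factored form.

hull edge (i=0, c=-2) to (i=2, c=7): slope 9/2, span 2
hull edge (i=2, c=7) to (i=4, c=8): slope 1/2, span 2
hull edge (i=4, c=8) to (i=5, c=-7): slope -15, span 1
Factored form: p(x) = -7 ⊗ (x ⊕ (-9/2)) ⊗ (x ⊕ (-9/2)) ⊗ (x ⊕ (-1/2)) ⊗ (x ⊕ (-1/2)) ⊗ (x ⊕ 15)
Answer: roots = -9/2 (mult 2), -1/2 (mult 2), 15 (mult 1)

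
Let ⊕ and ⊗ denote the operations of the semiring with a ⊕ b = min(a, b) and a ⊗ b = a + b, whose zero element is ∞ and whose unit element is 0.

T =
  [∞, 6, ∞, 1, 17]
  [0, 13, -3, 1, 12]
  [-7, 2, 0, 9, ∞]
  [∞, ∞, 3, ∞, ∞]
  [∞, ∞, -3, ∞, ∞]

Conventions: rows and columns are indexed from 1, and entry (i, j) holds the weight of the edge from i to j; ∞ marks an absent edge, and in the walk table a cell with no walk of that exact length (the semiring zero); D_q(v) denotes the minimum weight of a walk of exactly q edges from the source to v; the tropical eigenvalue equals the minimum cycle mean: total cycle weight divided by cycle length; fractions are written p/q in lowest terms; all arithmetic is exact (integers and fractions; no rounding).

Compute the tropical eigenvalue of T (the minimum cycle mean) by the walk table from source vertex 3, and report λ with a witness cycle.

q=0: [∞, ∞, 0, ∞, ∞]
q=1: [-7, 2, 0, 9, ∞]
q=2: [-7, -1, -1, -6, 10]
q=3: [-8, -1, -4, -6, 10]
q=4: [-11, -2, -4, -7, 9]
q=5: [-11, -5, -5, -10, 6]
Optimal cycle mean attained by: cycle 1->2->3->1, total 6 + (-3) + (-7), length 3.
Answer: λ = -4/3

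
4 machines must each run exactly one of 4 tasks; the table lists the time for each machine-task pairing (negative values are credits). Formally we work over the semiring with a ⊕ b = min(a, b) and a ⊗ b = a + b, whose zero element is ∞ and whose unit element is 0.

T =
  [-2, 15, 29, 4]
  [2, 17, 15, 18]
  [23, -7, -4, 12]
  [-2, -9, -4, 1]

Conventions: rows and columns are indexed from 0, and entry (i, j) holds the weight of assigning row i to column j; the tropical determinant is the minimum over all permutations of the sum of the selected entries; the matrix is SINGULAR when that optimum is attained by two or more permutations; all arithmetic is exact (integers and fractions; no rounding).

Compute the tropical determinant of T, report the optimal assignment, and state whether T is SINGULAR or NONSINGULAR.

σ = (0, 1, 2, 3): (-2) + 17 + (-4) + 1 = 12
σ = (0, 1, 3, 2): (-2) + 17 + 12 + (-4) = 23
σ = (0, 2, 1, 3): (-2) + 15 + (-7) + 1 = 7
σ = (0, 2, 3, 1): (-2) + 15 + 12 + (-9) = 16
σ = (0, 3, 1, 2): (-2) + 18 + (-7) + (-4) = 5
σ = (0, 3, 2, 1): (-2) + 18 + (-4) + (-9) = 3
σ = (1, 0, 2, 3): 15 + 2 + (-4) + 1 = 14
σ = (1, 0, 3, 2): 15 + 2 + 12 + (-4) = 25
σ = (1, 2, 0, 3): 15 + 15 + 23 + 1 = 54
σ = (1, 2, 3, 0): 15 + 15 + 12 + (-2) = 40
σ = (1, 3, 0, 2): 15 + 18 + 23 + (-4) = 52
σ = (1, 3, 2, 0): 15 + 18 + (-4) + (-2) = 27
σ = (2, 0, 1, 3): 29 + 2 + (-7) + 1 = 25
σ = (2, 0, 3, 1): 29 + 2 + 12 + (-9) = 34
σ = (2, 1, 0, 3): 29 + 17 + 23 + 1 = 70
σ = (2, 1, 3, 0): 29 + 17 + 12 + (-2) = 56
σ = (2, 3, 0, 1): 29 + 18 + 23 + (-9) = 61
σ = (2, 3, 1, 0): 29 + 18 + (-7) + (-2) = 38
σ = (3, 0, 1, 2): 4 + 2 + (-7) + (-4) = -5
σ = (3, 0, 2, 1): 4 + 2 + (-4) + (-9) = -7
σ = (3, 1, 0, 2): 4 + 17 + 23 + (-4) = 40
σ = (3, 1, 2, 0): 4 + 17 + (-4) + (-2) = 15
σ = (3, 2, 0, 1): 4 + 15 + 23 + (-9) = 33
σ = (3, 2, 1, 0): 4 + 15 + (-7) + (-2) = 10
Optimal value attained by: σ = (3, 0, 2, 1).
Answer: det⊕(T) = -7; verdict: NONSINGULAR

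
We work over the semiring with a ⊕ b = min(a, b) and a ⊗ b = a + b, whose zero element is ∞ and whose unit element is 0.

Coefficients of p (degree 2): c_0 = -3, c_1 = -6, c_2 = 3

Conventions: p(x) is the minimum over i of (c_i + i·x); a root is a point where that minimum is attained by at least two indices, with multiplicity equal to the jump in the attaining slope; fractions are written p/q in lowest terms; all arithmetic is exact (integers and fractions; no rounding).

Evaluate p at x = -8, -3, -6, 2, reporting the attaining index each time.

p(-8) = min(-3+0·(-8)=-3, -6+1·(-8)=-14, 3+2·(-8)=-13) = -14 (attained by i=1)
p(-3) = min(-3+0·(-3)=-3, -6+1·(-3)=-9, 3+2·(-3)=-3) = -9 (attained by i=1)
p(-6) = min(-3+0·(-6)=-3, -6+1·(-6)=-12, 3+2·(-6)=-9) = -12 (attained by i=1)
p(2) = min(-3+0·2=-3, -6+1·2=-4, 3+2·2=7) = -4 (attained by i=1)
Answer: p(-8) = -14; p(-3) = -9; p(-6) = -12; p(2) = -4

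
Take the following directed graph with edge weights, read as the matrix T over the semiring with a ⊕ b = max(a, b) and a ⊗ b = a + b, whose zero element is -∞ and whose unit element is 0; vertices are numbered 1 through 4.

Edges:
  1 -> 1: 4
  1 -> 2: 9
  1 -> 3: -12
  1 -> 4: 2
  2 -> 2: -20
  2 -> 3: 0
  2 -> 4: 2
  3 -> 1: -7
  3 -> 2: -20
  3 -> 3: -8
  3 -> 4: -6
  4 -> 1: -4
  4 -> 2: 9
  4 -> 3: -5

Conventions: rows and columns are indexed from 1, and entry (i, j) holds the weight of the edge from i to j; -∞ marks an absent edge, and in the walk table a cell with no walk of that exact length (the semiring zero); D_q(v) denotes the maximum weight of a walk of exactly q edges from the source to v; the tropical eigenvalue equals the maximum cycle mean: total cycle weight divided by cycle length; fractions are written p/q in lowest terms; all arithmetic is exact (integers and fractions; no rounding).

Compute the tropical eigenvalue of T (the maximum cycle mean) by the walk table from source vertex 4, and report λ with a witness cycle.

q=0: [-∞, -∞, -∞, 0]
q=1: [-4, 9, -5, -∞]
q=2: [0, 5, 9, 11]
q=3: [7, 20, 6, 7]
q=4: [11, 16, 20, 22]
Optimal cycle mean attained by: cycle 2->4->2, total 2 + 9, length 2.
Answer: λ = 11/2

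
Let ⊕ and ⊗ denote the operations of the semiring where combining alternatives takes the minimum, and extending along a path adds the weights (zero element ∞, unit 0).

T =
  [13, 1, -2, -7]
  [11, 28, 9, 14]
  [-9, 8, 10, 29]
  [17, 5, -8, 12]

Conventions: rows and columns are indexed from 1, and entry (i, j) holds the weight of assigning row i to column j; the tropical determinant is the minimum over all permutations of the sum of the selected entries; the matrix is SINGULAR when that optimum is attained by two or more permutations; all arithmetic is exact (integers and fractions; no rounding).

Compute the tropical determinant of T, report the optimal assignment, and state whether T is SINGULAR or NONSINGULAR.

σ = (1, 2, 3, 4): 13 + 28 + 10 + 12 = 63
σ = (1, 2, 4, 3): 13 + 28 + 29 + (-8) = 62
σ = (1, 3, 2, 4): 13 + 9 + 8 + 12 = 42
σ = (1, 3, 4, 2): 13 + 9 + 29 + 5 = 56
σ = (1, 4, 2, 3): 13 + 14 + 8 + (-8) = 27
σ = (1, 4, 3, 2): 13 + 14 + 10 + 5 = 42
σ = (2, 1, 3, 4): 1 + 11 + 10 + 12 = 34
σ = (2, 1, 4, 3): 1 + 11 + 29 + (-8) = 33
σ = (2, 3, 1, 4): 1 + 9 + (-9) + 12 = 13
σ = (2, 3, 4, 1): 1 + 9 + 29 + 17 = 56
σ = (2, 4, 1, 3): 1 + 14 + (-9) + (-8) = -2
σ = (2, 4, 3, 1): 1 + 14 + 10 + 17 = 42
σ = (3, 1, 2, 4): (-2) + 11 + 8 + 12 = 29
σ = (3, 1, 4, 2): (-2) + 11 + 29 + 5 = 43
σ = (3, 2, 1, 4): (-2) + 28 + (-9) + 12 = 29
σ = (3, 2, 4, 1): (-2) + 28 + 29 + 17 = 72
σ = (3, 4, 1, 2): (-2) + 14 + (-9) + 5 = 8
σ = (3, 4, 2, 1): (-2) + 14 + 8 + 17 = 37
σ = (4, 1, 2, 3): (-7) + 11 + 8 + (-8) = 4
σ = (4, 1, 3, 2): (-7) + 11 + 10 + 5 = 19
σ = (4, 2, 1, 3): (-7) + 28 + (-9) + (-8) = 4
σ = (4, 2, 3, 1): (-7) + 28 + 10 + 17 = 48
σ = (4, 3, 1, 2): (-7) + 9 + (-9) + 5 = -2
σ = (4, 3, 2, 1): (-7) + 9 + 8 + 17 = 27
Optimal value attained by: σ = (2, 4, 1, 3).
Answer: det⊕(T) = -2; verdict: SINGULAR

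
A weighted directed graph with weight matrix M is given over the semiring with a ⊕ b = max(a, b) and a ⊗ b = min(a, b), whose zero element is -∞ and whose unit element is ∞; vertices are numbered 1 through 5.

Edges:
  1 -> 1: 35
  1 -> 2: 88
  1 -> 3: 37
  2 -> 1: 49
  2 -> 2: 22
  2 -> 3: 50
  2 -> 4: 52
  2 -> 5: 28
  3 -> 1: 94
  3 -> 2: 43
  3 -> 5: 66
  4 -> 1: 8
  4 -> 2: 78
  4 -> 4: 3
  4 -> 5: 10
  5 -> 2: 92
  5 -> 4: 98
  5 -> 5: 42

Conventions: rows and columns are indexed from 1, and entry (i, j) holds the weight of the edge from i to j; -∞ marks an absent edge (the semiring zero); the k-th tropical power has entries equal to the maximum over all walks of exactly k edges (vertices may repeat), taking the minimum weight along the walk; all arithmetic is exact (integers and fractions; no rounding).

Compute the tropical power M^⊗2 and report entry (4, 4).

M^⊗2:
  [49, 37, 50, 52, 37]
  [50, 52, 37, 28, 50]
  [43, 88, 43, 66, 42]
  [49, 22, 50, 52, 28]
  [49, 78, 50, 52, 42]
Key observation: the optimum is the walk 4->2->4, with weight 78 min 52 = 52.
Optimal value attained by: walk 4->2->4.
Answer: (M^⊗2)[4][4] = 52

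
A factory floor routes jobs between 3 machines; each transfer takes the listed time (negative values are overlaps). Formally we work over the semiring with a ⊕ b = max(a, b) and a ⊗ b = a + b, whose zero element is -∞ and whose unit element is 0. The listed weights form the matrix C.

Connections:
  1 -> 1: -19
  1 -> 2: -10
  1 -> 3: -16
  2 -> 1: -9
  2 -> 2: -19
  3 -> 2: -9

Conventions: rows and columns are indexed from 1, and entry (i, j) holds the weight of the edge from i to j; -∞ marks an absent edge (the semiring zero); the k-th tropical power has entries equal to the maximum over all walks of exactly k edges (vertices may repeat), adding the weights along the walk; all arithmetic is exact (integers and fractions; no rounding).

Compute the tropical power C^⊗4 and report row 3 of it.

C^⊗2:
  [-19, -25, -35]
  [-28, -19, -25]
  [-18, -28, -∞]
C^⊗3:
  [-34, -29, -35]
  [-28, -34, -44]
  [-37, -28, -34]
C^⊗4:
  [-38, -44, -50]
  [-43, -38, -44]
  [-37, -43, -53]
Answer: row 3 of C^⊗4 = [-37, -43, -53]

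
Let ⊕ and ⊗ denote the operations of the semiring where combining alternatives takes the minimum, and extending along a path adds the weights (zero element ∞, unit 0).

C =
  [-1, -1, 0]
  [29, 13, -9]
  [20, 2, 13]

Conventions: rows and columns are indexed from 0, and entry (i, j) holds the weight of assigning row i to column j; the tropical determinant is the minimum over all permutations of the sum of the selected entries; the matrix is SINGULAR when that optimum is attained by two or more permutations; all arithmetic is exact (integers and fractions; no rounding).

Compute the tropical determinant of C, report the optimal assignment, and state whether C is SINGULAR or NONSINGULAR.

σ = (0, 1, 2): (-1) + 13 + 13 = 25
σ = (0, 2, 1): (-1) + (-9) + 2 = -8
σ = (1, 0, 2): (-1) + 29 + 13 = 41
σ = (1, 2, 0): (-1) + (-9) + 20 = 10
σ = (2, 0, 1): 0 + 29 + 2 = 31
σ = (2, 1, 0): 0 + 13 + 20 = 33
Optimal value attained by: σ = (0, 2, 1).
Answer: det⊕(C) = -8; verdict: NONSINGULAR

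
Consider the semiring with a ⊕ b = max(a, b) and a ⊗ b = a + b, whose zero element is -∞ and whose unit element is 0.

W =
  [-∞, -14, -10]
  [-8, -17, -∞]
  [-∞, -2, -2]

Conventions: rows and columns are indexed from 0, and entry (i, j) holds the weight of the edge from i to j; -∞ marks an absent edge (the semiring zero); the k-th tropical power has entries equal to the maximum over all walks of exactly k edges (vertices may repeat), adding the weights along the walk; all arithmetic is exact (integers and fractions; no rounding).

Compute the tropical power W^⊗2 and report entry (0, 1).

W^⊗2:
  [-22, -12, -12]
  [-25, -22, -18]
  [-10, -4, -4]
Key observation: the optimum is the walk 0->2->1, with weight (-10) + (-2) = -12.
Optimal value attained by: walk 0->2->1.
Answer: (W^⊗2)[0][1] = -12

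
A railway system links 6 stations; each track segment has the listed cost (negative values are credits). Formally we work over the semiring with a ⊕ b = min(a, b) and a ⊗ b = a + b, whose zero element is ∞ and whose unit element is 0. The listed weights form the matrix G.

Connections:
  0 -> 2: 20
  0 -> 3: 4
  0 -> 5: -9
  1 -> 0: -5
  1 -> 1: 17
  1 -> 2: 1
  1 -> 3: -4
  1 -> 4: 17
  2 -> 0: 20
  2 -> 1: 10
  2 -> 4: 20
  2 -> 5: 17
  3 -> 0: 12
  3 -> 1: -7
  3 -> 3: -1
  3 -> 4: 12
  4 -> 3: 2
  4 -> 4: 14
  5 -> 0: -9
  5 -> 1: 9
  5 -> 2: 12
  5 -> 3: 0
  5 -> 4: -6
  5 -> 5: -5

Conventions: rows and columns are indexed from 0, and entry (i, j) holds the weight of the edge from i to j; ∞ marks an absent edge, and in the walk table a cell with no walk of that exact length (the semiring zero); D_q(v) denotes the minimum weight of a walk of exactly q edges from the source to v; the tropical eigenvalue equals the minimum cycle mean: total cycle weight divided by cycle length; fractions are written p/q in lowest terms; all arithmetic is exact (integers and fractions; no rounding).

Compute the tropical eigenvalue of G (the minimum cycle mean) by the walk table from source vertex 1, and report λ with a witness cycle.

q=0: [∞, 0, ∞, ∞, ∞, ∞]
q=1: [-5, 17, 1, -4, 17, ∞]
q=2: [8, -11, 15, -5, 8, -14]
q=3: [-23, -12, -10, -15, -20, -19]
q=4: [-28, -22, -11, -19, -25, -32]
q=5: [-41, -26, -21, -32, -38, -37]
q=6: [-46, -39, -25, -37, -43, -50]
Optimal cycle mean attained by: cycle 0->5->0, total (-9) + (-9), length 2.
Answer: λ = -9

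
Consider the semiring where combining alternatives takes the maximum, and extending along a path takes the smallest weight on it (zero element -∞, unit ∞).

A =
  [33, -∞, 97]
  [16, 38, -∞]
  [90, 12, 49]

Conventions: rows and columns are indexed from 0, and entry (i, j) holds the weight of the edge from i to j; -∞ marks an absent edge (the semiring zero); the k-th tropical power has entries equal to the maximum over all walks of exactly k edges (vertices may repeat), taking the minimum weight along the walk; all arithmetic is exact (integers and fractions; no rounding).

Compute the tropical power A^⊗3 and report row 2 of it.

A^⊗2:
  [90, 12, 49]
  [16, 38, 16]
  [49, 12, 90]
A^⊗3:
  [49, 12, 90]
  [16, 38, 16]
  [90, 12, 49]
Answer: row 2 of A^⊗3 = [90, 12, 49]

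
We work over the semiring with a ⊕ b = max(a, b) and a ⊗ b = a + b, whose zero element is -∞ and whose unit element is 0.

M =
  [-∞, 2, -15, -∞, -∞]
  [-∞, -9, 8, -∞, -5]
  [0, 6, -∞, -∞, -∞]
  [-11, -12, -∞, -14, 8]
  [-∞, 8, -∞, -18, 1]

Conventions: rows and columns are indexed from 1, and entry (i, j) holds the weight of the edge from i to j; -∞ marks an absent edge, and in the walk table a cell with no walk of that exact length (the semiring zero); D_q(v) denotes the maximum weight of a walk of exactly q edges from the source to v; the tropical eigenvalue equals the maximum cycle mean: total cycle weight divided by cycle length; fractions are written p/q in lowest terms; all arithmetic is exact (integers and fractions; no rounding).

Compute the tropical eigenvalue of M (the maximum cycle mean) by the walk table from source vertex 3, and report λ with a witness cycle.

q=0: [-∞, -∞, 0, -∞, -∞]
q=1: [0, 6, -∞, -∞, -∞]
q=2: [-∞, 2, 14, -∞, 1]
q=3: [14, 20, 10, -17, 2]
q=4: [10, 16, 28, -16, 15]
q=5: [28, 34, 24, -3, 16]
Optimal cycle mean attained by: cycle 2->3->2, total 8 + 6, length 2.
Answer: λ = 7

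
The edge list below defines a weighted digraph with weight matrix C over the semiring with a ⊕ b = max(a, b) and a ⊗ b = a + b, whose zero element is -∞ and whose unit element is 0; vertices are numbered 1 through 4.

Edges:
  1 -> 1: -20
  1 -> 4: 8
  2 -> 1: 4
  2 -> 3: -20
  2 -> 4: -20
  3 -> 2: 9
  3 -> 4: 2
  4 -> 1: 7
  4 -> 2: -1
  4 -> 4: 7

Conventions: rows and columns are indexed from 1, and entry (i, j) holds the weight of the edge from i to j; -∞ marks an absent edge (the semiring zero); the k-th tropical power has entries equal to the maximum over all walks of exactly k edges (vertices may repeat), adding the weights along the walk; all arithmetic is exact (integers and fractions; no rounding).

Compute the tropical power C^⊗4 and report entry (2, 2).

C^⊗2:
  [15, 7, -∞, 15]
  [-13, -11, -∞, 12]
  [13, 1, -11, 9]
  [14, 6, -21, 15]
C^⊗3:
  [22, 14, -13, 23]
  [19, 11, -31, 19]
  [16, 8, -19, 21]
  [22, 14, -14, 22]
C^⊗4:
  [30, 22, -6, 30]
  [26, 18, -9, 27]
  [28, 20, -12, 28]
  [29, 21, -6, 30]
Key observation: the optimum is the walk 2->1->4->4->2, with weight 4 + 8 + 7 + (-1) = 18.
Optimal value attained by: walk 2->1->4->4->2.
Answer: (C^⊗4)[2][2] = 18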